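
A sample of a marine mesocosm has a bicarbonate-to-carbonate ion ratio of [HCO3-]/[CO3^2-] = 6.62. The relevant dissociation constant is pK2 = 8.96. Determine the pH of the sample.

From K2 = [H⁺][CO3^2-]/[HCO3-]:  pH = pK2 − log₁₀([HCO3-]/[CO3^2-])
log₁₀(6.62) = +0.821
pH = 8.96 − (+0.821) = 8.14

pH = 8.14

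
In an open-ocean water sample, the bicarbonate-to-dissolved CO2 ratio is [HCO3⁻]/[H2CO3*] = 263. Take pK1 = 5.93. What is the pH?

pH = 8.35

From K1 = [H⁺][HCO3⁻]/[H2CO3*]:  pH = pK1 + log₁₀([HCO3⁻]/[H2CO3*])
log₁₀(263) = +2.420
pH = 5.93 + (+2.420) = 8.35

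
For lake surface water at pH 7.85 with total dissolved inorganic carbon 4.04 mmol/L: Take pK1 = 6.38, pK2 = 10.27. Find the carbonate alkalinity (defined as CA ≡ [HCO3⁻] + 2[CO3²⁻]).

CA = [HCO3⁻] + 2[CO3²⁻] = (α₁ + 2α₂)·DIC
At pH 7.85: [H⁺]/K1 = 10^-1.47 = 0.033884, K2/[H⁺] = 10^-2.42 = 0.0038019
α₁ = 1/(1 + 0.033884 + 0.0038019) = 1/1.0377 = 0.9637; α₂ = α₁·K2/[H⁺] = 0.003664
α₁ + 2α₂ = 0.9710
CA = 0.9710 × 4.04 = 3.92 mmol/L

CA = 3.92 mmol/L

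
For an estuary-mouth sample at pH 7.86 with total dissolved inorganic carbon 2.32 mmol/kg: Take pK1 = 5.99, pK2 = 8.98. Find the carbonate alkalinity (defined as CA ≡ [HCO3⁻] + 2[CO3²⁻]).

CA = [HCO3⁻] + 2[CO3²⁻] = (α₁ + 2α₂)·DIC
At pH 7.86: [H⁺]/K1 = 10^-1.87 = 0.013490, K2/[H⁺] = 10^-1.12 = 0.075858
α₁ = 1/(1 + 0.013490 + 0.075858) = 1/1.0893 = 0.9180; α₂ = α₁·K2/[H⁺] = 0.06964
α₁ + 2α₂ = 1.0573
CA = 1.0573 × 2.32 = 2.45 mmol/kg

CA = 2.45 mmol/kg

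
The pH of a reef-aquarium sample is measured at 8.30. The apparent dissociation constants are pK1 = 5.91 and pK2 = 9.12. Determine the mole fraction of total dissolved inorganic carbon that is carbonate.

α₂ = 1 / (1 + [H⁺]/K2 + [H⁺]²/(K1K2)) = 1 / (1 + 10^+0.82 + 10^-1.57)
   = 1 / (1 + 6.6069 + 0.026915) = 1/7.6338 = 0.1310

α₂ = 0.131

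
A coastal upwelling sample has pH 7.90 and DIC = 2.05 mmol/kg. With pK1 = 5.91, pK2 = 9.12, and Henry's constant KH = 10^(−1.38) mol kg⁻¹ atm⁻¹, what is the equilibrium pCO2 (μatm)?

α₀ = 1 / (1 + K1/[H⁺] + K1K2/[H⁺]²) = 1 / (1 + 10^+1.99 + 10^+0.77)
   = 1 / (1 + 97.724 + 5.8884) = 1/104.61 = 0.009559
[CO2*] = α₀ × DIC = 0.009559 × 2.05 = 0.01960 mmol/kg = 19.60 μmol/kg
pCO2 = [CO2*]/KH = 1.960×10^-5 / 4.169×10^-2 = 470 μatm

pCO2 = 470 μatm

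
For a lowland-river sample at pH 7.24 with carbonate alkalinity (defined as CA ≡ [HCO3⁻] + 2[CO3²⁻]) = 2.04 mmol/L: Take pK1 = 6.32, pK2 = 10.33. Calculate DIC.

DIC = 2.28 mmol/L

CA = [HCO3⁻] + 2[CO3²⁻] = (α₁ + 2α₂)·DIC
At pH 7.24: [H⁺]/K1 = 10^-0.92 = 0.12023, K2/[H⁺] = 10^-3.09 = 0.00081283
α₁ = 1/(1 + 0.12023 + 0.00081283) = 1/1.1210 = 0.8920; α₂ = α₁·K2/[H⁺] = 0.0007251
α₁ + 2α₂ = 0.8935
DIC = CA / (α₁ + 2α₂) = 2.04 / 0.8935 = 2.28 mmol/L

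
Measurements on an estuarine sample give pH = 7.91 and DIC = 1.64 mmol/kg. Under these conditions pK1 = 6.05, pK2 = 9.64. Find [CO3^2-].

[CO3²⁻] = 0.0296 mmol/kg

α₂ = 1 / (1 + [H⁺]/K2 + [H⁺]²/(K1K2)) = 1 / (1 + 10^+1.73 + 10^-0.13)
   = 1 / (1 + 53.703 + 0.74131) = 1/55.444 = 0.01804
[CO3²⁻] = α₂ × DIC = 0.01804 × 1.64 = 0.0296 mmol/kg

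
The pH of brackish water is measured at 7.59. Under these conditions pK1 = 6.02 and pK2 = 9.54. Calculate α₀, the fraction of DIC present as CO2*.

α₀ = 0.0259

α₀ = 1 / (1 + K1/[H⁺] + K1K2/[H⁺]²) = 1 / (1 + 10^+1.57 + 10^-0.38)
   = 1 / (1 + 37.154 + 0.41687) = 1/38.570 = 0.02593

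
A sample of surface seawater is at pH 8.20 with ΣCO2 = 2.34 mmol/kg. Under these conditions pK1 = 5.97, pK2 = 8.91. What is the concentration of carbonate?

α₂ = 1 / (1 + [H⁺]/K2 + [H⁺]²/(K1K2)) = 1 / (1 + 10^+0.71 + 10^-1.52)
   = 1 / (1 + 5.1286 + 0.030200) = 1/6.1588 = 0.1624
[CO3²⁻] = α₂ × DIC = 0.1624 × 2.34 = 0.380 mmol/kg

[CO3²⁻] = 0.380 mmol/kg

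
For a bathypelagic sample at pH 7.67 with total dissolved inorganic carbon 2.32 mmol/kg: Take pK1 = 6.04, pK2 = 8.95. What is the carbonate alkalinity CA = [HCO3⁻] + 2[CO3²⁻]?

CA = 2.38 mmol/kg

CA = [HCO3⁻] + 2[CO3²⁻] = (α₁ + 2α₂)·DIC
At pH 7.67: [H⁺]/K1 = 10^-1.63 = 0.023442, K2/[H⁺] = 10^-1.28 = 0.052481
α₁ = 1/(1 + 0.023442 + 0.052481) = 1/1.0759 = 0.9294; α₂ = α₁·K2/[H⁺] = 0.04878
α₁ + 2α₂ = 1.0270
CA = 1.0270 × 2.32 = 2.38 mmol/kg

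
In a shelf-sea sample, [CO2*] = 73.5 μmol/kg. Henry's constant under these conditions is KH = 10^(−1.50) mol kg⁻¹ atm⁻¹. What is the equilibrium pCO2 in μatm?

KH = 10^(−1.50) = 3.162×10^-2 mol kg⁻¹ atm⁻¹
pCO2 = [CO2*]/KH = 73.5×10^-6 / 3.162×10^-2 = 2.32×10^-3 atm = 2320 μatm

pCO2 = 2320 μatm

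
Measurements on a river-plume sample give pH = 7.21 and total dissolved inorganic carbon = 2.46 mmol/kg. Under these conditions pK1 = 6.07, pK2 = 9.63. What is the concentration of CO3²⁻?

α₂ = 1 / (1 + [H⁺]/K2 + [H⁺]²/(K1K2)) = 1 / (1 + 10^+2.42 + 10^+1.28)
   = 1 / (1 + 263.03 + 19.055) = 1/283.08 = 0.003533
[CO3²⁻] = α₂ × DIC = 0.003533 × 2.46 = 0.00869 mmol/kg = 8.69 μmol/kg

[CO3²⁻] = 8.69 μmol/kg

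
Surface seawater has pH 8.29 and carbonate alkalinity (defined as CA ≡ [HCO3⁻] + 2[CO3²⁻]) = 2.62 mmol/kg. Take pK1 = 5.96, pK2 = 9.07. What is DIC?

DIC = 2.30 mmol/kg

CA = [HCO3⁻] + 2[CO3²⁻] = (α₁ + 2α₂)·DIC
At pH 8.29: [H⁺]/K1 = 10^-2.33 = 0.0046774, K2/[H⁺] = 10^-0.78 = 0.16596
α₁ = 1/(1 + 0.0046774 + 0.16596) = 1/1.1706 = 0.8542; α₂ = α₁·K2/[H⁺] = 0.1418
α₁ + 2α₂ = 1.1378
DIC = CA / (α₁ + 2α₂) = 2.62 / 1.1378 = 2.30 mmol/kg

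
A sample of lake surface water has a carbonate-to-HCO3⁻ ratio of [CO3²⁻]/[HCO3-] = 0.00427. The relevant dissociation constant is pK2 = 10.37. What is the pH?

From K2 = [H⁺][CO3²⁻]/[HCO3-]:  pH = pK2 + log₁₀([CO3²⁻]/[HCO3-])
log₁₀(0.00427) = -2.370
pH = 10.37 + (-2.370) = 8.00

pH = 8.00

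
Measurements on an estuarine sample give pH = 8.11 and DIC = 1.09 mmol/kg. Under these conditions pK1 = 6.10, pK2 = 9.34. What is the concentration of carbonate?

α₂ = 1 / (1 + [H⁺]/K2 + [H⁺]²/(K1K2)) = 1 / (1 + 10^+1.23 + 10^-0.78)
   = 1 / (1 + 16.982 + 0.16596) = 1/18.148 = 0.05510
[CO3²⁻] = α₂ × DIC = 0.05510 × 1.09 = 0.0601 mmol/kg

[CO3²⁻] = 0.0601 mmol/kg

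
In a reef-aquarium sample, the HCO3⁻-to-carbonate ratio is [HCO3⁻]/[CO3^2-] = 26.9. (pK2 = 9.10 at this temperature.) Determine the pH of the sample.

From K2 = [H⁺][CO3^2-]/[HCO3⁻]:  pH = pK2 − log₁₀([HCO3⁻]/[CO3^2-])
log₁₀(26.9) = +1.430
pH = 9.10 − (+1.430) = 7.67

pH = 7.67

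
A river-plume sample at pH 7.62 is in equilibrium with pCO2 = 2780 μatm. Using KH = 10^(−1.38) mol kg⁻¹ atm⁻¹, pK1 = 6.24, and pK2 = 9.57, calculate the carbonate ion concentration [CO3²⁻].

[CO3²⁻] = 0.0312 mmol/kg

[CO2*] = KH · pCO2 = 10^(−1.38) × 2780×10^-6 = 1.159×10^-4 mol/kg
α₀ = 1/(1 + K1/[H⁺] + K1K2/[H⁺]²) = 1/(1 + 10^+1.38 + 10^-0.57) = 0.03959
DIC = [CO2*]/α₀ = 1.159×10^-4 / 0.03959 = 2.927 mmol/kg
[CO3²⁻] = α₂·DIC; α₂ = 0.01066, so [CO3²⁻] = 0.01066 × 2.927 = 0.0312 mmol/kg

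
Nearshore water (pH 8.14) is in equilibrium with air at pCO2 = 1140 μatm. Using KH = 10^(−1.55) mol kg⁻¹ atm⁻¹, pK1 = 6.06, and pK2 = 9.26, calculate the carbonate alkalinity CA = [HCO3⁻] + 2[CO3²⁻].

CA = 4.45 mmol/kg

[CO2*] = KH · pCO2 = 10^(−1.55) × 1140×10^-6 = 3.213×10^-5 mol/kg
α₀ = 1/(1 + K1/[H⁺] + K1K2/[H⁺]²) = 1/(1 + 10^+2.08 + 10^+0.96) = 0.007672
DIC = [CO2*]/α₀ = 3.213×10^-5 / 0.007672 = 4.188 mmol/kg
CA = (α₁ + 2α₂)·DIC = (0.9224 + 2×0.06997) × 4.188 = 4.45 mmol/kg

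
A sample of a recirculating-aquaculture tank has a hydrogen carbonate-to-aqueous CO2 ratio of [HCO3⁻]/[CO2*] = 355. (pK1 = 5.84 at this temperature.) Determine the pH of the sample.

pH = 8.39

From K1 = [H⁺][HCO3⁻]/[CO2*]:  pH = pK1 + log₁₀([HCO3⁻]/[CO2*])
log₁₀(355) = +2.550
pH = 5.84 + (+2.550) = 8.39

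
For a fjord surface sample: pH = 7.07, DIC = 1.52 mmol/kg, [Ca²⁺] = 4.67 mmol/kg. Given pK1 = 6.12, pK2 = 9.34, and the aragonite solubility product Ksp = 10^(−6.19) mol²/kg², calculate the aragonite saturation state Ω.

α₂ = 1 / (1 + [H⁺]/K2 + [H⁺]²/(K1K2)) = 1 / (1 + 10^+2.27 + 10^+1.32)
   = 1 / (1 + 186.21 + 20.893) = 1/208.10 = 0.004805
[CO3²⁻] = α₂ × DIC = 0.004805 × 1.52 = 0.007304 mmol/kg = 7.304 μmol/kg
Ksp = 10^(−6.19) = 6.457×10^-7
Ω = [Ca²⁺][CO3²⁻]/Ksp = (4.67×10^-3)(7.304×10^-6) / 6.457×10^-7 = 0.0528

Ω = 0.0528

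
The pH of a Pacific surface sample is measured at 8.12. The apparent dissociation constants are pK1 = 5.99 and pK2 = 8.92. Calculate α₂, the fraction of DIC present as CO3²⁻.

α₂ = 0.136

α₂ = 1 / (1 + [H⁺]/K2 + [H⁺]²/(K1K2)) = 1 / (1 + 10^+0.80 + 10^-1.33)
   = 1 / (1 + 6.3096 + 0.046774) = 1/7.3563 = 0.1359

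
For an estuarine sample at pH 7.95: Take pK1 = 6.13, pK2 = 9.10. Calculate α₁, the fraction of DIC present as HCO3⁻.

α₁ = 1 / (1 + [H⁺]/K1 + K2/[H⁺]) = 1 / (1 + 10^-1.82 + 10^-1.15)
   = 1 / (1 + 0.015136 + 0.070795) = 1/1.0859 = 0.9209

α₁ = 0.921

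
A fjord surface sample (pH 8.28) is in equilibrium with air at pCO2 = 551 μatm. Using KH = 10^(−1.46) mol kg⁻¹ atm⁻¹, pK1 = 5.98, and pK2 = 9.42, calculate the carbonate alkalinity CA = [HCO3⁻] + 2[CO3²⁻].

CA = 4.36 mmol/kg

[CO2*] = KH · pCO2 = 10^(−1.46) × 551×10^-6 = 1.911×10^-5 mol/kg
α₀ = 1/(1 + K1/[H⁺] + K1K2/[H⁺]²) = 1/(1 + 10^+2.30 + 10^+1.16) = 0.004652
DIC = [CO2*]/α₀ = 1.911×10^-5 / 0.004652 = 4.107 mmol/kg
CA = (α₁ + 2α₂)·DIC = (0.9281 + 2×0.06724) × 4.107 = 4.36 mmol/kg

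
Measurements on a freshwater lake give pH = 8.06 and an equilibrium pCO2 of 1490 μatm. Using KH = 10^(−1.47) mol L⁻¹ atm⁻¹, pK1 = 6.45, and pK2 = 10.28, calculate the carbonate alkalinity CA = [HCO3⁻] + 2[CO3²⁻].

[CO2*] = KH · pCO2 = 10^(−1.47) × 1490×10^-6 = 5.049×10^-5 mol/L
α₀ = 1/(1 + K1/[H⁺] + K1K2/[H⁺]²) = 1/(1 + 10^+1.61 + 10^-0.61) = 0.02382
DIC = [CO2*]/α₀ = 5.049×10^-5 / 0.02382 = 2.120 mmol/L
CA = (α₁ + 2α₂)·DIC = (0.9703 + 2×0.005847) × 2.120 = 2.08 mmol/L

CA = 2.08 mmol/L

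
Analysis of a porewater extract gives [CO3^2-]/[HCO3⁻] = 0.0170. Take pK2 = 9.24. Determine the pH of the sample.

pH = 7.47

From K2 = [H⁺][CO3^2-]/[HCO3⁻]:  pH = pK2 + log₁₀([CO3^2-]/[HCO3⁻])
log₁₀(0.0170) = -1.770
pH = 9.24 + (-1.770) = 7.47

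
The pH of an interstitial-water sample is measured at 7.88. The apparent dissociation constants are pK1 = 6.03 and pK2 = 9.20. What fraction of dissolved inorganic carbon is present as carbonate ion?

α₂ = 0.0451

α₂ = 1 / (1 + [H⁺]/K2 + [H⁺]²/(K1K2)) = 1 / (1 + 10^+1.32 + 10^-0.53)
   = 1 / (1 + 20.893 + 0.29512) = 1/22.188 = 0.04507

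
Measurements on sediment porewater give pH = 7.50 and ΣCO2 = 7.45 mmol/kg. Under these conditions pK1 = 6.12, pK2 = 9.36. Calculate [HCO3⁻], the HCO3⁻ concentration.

[HCO3⁻] = 7.06 mmol/kg

α₁ = 1 / (1 + [H⁺]/K1 + K2/[H⁺]) = 1 / (1 + 10^-1.38 + 10^-1.86)
   = 1 / (1 + 0.041687 + 0.013804) = 1/1.0555 = 0.9474
[HCO3⁻] = α₁ × DIC = 0.9474 × 7.45 = 7.06 mmol/kg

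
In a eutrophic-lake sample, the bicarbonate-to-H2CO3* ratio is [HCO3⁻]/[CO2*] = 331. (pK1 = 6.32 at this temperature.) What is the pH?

From K1 = [H⁺][HCO3⁻]/[CO2*]:  pH = pK1 + log₁₀([HCO3⁻]/[CO2*])
log₁₀(331) = +2.520
pH = 6.32 + (+2.520) = 8.84

pH = 8.84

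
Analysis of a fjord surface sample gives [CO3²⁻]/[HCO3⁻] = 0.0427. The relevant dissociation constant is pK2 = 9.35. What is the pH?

From K2 = [H⁺][CO3²⁻]/[HCO3⁻]:  pH = pK2 + log₁₀([CO3²⁻]/[HCO3⁻])
log₁₀(0.0427) = -1.370
pH = 9.35 + (-1.370) = 7.98

pH = 7.98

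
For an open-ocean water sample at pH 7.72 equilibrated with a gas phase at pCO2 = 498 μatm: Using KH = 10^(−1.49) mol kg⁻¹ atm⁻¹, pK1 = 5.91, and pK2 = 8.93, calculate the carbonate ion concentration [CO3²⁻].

[CO2*] = KH · pCO2 = 10^(−1.49) × 498×10^-6 = 1.611×10^-5 mol/kg
α₀ = 1/(1 + K1/[H⁺] + K1K2/[H⁺]²) = 1/(1 + 10^+1.81 + 10^+0.60) = 0.01438
DIC = [CO2*]/α₀ = 1.611×10^-5 / 0.01438 = 1.121 mmol/kg
[CO3²⁻] = α₂·DIC; α₂ = 0.05724, so [CO3²⁻] = 0.05724 × 1.121 = 0.0642 mmol/kg

[CO3²⁻] = 0.0642 mmol/kg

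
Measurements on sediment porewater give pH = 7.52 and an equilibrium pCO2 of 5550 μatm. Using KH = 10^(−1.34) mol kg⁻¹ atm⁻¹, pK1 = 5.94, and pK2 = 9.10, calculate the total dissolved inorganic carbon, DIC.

DIC = 10.2 mmol/kg

[CO2*] = KH · pCO2 = 10^(−1.34) × 5550×10^-6 = 2.537×10^-4 mol/kg
α₀ = 1/(1 + K1/[H⁺] + K1K2/[H⁺]²) = 1/(1 + 10^+1.58 + 10^-0.00) = 0.02499
DIC = [CO2*]/α₀ = 2.537×10^-4 / 0.02499 = 10.2 mmol/kg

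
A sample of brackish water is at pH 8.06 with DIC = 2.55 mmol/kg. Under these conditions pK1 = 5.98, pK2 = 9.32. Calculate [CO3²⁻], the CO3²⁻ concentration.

[CO3²⁻] = 0.132 mmol/kg

α₂ = 1 / (1 + [H⁺]/K2 + [H⁺]²/(K1K2)) = 1 / (1 + 10^+1.26 + 10^-0.82)
   = 1 / (1 + 18.197 + 0.15136) = 1/19.348 = 0.05168
[CO3²⁻] = α₂ × DIC = 0.05168 × 2.55 = 0.132 mmol/kg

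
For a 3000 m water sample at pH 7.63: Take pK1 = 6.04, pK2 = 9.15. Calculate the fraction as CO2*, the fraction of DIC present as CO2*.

α₀ = 0.0243

α₀ = 1 / (1 + K1/[H⁺] + K1K2/[H⁺]²) = 1 / (1 + 10^+1.59 + 10^+0.07)
   = 1 / (1 + 38.905 + 1.1749) = 1/41.079 = 0.02434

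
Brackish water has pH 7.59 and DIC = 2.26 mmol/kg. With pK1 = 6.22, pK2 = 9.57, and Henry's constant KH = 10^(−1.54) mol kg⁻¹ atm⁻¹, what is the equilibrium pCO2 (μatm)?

pCO2 = 3170 μatm

α₀ = 1 / (1 + K1/[H⁺] + K1K2/[H⁺]²) = 1 / (1 + 10^+1.37 + 10^-0.61)
   = 1 / (1 + 23.442 + 0.24547) = 1/24.688 = 0.04051
[CO2*] = α₀ × DIC = 0.04051 × 2.26 = 0.09154 mmol/kg
pCO2 = [CO2*]/KH = 9.154×10^-5 / 2.884×10^-2 = 3170 μatm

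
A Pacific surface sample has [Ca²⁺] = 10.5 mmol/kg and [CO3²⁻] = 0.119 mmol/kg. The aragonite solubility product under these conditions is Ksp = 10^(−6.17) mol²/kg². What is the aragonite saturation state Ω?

Ω = 1.85

Ksp = 10^(−6.17) = 6.761×10^-7
Ω = [Ca²⁺][CO3²⁻]/Ksp = (10.5×10^-3)(0.119×10^-3) / 6.761×10^-7 = 1.85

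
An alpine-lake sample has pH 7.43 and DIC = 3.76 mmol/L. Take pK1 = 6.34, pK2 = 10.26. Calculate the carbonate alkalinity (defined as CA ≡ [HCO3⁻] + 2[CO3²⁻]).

CA = 3.48 mmol/L

CA = [HCO3⁻] + 2[CO3²⁻] = (α₁ + 2α₂)·DIC
At pH 7.43: [H⁺]/K1 = 10^-1.09 = 0.081283, K2/[H⁺] = 10^-2.83 = 0.0014791
α₁ = 1/(1 + 0.081283 + 0.0014791) = 1/1.0828 = 0.9236; α₂ = α₁·K2/[H⁺] = 0.001366
α₁ + 2α₂ = 0.9263
CA = 0.9263 × 3.76 = 3.48 mmol/L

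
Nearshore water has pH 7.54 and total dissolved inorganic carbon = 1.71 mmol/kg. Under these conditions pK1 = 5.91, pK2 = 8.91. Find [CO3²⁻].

[CO3²⁻] = 0.0684 mmol/kg

α₂ = 1 / (1 + [H⁺]/K2 + [H⁺]²/(K1K2)) = 1 / (1 + 10^+1.37 + 10^-0.26)
   = 1 / (1 + 23.442 + 0.54954) = 1/24.992 = 0.04001
[CO3²⁻] = α₂ × DIC = 0.04001 × 1.71 = 0.0684 mmol/kg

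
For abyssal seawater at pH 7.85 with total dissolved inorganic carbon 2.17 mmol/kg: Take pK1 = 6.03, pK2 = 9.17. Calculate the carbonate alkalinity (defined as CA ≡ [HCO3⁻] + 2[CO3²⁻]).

CA = 2.24 mmol/kg

CA = [HCO3⁻] + 2[CO3²⁻] = (α₁ + 2α₂)·DIC
At pH 7.85: [H⁺]/K1 = 10^-1.82 = 0.015136, K2/[H⁺] = 10^-1.32 = 0.047863
α₁ = 1/(1 + 0.015136 + 0.047863) = 1/1.0630 = 0.9407; α₂ = α₁·K2/[H⁺] = 0.04503
α₁ + 2α₂ = 1.0308
CA = 1.0308 × 2.17 = 2.24 mmol/kg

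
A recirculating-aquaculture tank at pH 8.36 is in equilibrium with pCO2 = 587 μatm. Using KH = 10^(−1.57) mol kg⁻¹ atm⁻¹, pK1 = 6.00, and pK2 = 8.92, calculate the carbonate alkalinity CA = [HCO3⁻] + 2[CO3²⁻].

[CO2*] = KH · pCO2 = 10^(−1.57) × 587×10^-6 = 1.580×10^-5 mol/kg
α₀ = 1/(1 + K1/[H⁺] + K1K2/[H⁺]²) = 1/(1 + 10^+2.36 + 10^+1.80) = 0.003411
DIC = [CO2*]/α₀ = 1.580×10^-5 / 0.003411 = 4.632 mmol/kg
CA = (α₁ + 2α₂)·DIC = (0.7814 + 2×0.2152) × 4.632 = 5.61 mmol/kg

CA = 5.61 mmol/kg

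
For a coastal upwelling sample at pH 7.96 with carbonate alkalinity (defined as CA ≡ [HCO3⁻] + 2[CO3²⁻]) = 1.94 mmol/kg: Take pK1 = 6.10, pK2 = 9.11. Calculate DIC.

DIC = 1.84 mmol/kg

CA = [HCO3⁻] + 2[CO3²⁻] = (α₁ + 2α₂)·DIC
At pH 7.96: [H⁺]/K1 = 10^-1.86 = 0.013804, K2/[H⁺] = 10^-1.15 = 0.070795
α₁ = 1/(1 + 0.013804 + 0.070795) = 1/1.0846 = 0.9220; α₂ = α₁·K2/[H⁺] = 0.06527
α₁ + 2α₂ = 1.0525
DIC = CA / (α₁ + 2α₂) = 1.94 / 1.0525 = 1.84 mmol/kg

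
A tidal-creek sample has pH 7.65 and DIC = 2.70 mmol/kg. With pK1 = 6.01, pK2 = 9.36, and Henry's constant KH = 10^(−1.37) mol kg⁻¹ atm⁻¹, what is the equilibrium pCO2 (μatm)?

pCO2 = 1390 μatm

α₀ = 1 / (1 + K1/[H⁺] + K1K2/[H⁺]²) = 1 / (1 + 10^+1.64 + 10^-0.07)
   = 1 / (1 + 43.652 + 0.85114) = 1/45.503 = 0.02198
[CO2*] = α₀ × DIC = 0.02198 × 2.70 = 0.05934 mmol/kg
pCO2 = [CO2*]/KH = 5.934×10^-5 / 4.266×10^-2 = 1390 μatm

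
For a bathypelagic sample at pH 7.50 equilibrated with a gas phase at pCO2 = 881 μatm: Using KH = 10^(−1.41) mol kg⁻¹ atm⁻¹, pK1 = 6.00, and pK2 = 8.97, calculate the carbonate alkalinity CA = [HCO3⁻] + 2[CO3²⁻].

[CO2*] = KH · pCO2 = 10^(−1.41) × 881×10^-6 = 3.427×10^-5 mol/kg
α₀ = 1/(1 + K1/[H⁺] + K1K2/[H⁺]²) = 1/(1 + 10^+1.50 + 10^+0.03) = 0.02968
DIC = [CO2*]/α₀ = 3.427×10^-5 / 0.02968 = 1.155 mmol/kg
CA = (α₁ + 2α₂)·DIC = (0.9385 + 2×0.03180) × 1.155 = 1.16 mmol/kg

CA = 1.16 mmol/kg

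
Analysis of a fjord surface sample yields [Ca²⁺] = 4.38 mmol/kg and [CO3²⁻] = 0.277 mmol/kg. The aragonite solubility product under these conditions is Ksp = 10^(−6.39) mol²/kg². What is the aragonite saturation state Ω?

Ksp = 10^(−6.39) = 4.074×10^-7
Ω = [Ca²⁺][CO3²⁻]/Ksp = (4.38×10^-3)(0.277×10^-3) / 4.074×10^-7 = 2.98

Ω = 2.98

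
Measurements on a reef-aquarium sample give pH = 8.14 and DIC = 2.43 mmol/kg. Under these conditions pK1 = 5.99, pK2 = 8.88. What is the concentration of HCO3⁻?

[HCO3⁻] = 2.04 mmol/kg

α₁ = 1 / (1 + [H⁺]/K1 + K2/[H⁺]) = 1 / (1 + 10^-2.15 + 10^-0.74)
   = 1 / (1 + 0.0070795 + 0.18197) = 1/1.1890 = 0.8410
[HCO3⁻] = α₁ × DIC = 0.8410 × 2.43 = 2.04 mmol/kg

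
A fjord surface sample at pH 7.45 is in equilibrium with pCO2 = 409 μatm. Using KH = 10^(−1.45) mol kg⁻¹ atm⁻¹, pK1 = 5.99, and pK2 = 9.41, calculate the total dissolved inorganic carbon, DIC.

[CO2*] = KH · pCO2 = 10^(−1.45) × 409×10^-6 = 1.451×10^-5 mol/kg
α₀ = 1/(1 + K1/[H⁺] + K1K2/[H⁺]²) = 1/(1 + 10^+1.46 + 10^-0.50) = 0.03316
DIC = [CO2*]/α₀ = 1.451×10^-5 / 0.03316 = 0.438 mmol/kg

DIC = 0.438 mmol/kg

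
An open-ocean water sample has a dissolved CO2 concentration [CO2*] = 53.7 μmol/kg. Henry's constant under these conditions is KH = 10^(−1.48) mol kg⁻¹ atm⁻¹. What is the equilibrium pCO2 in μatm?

KH = 10^(−1.48) = 3.311×10^-2 mol kg⁻¹ atm⁻¹
pCO2 = [CO2*]/KH = 53.7×10^-6 / 3.311×10^-2 = 1.62×10^-3 atm = 1620 μatm

pCO2 = 1620 μatm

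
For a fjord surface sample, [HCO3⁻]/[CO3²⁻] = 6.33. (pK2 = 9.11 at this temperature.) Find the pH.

From K2 = [H⁺][CO3²⁻]/[HCO3⁻]:  pH = pK2 − log₁₀([HCO3⁻]/[CO3²⁻])
log₁₀(6.33) = +0.801
pH = 9.11 − (+0.801) = 8.31

pH = 8.31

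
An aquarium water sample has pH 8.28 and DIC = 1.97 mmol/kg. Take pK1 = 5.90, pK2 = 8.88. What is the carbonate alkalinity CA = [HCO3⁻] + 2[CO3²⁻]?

CA = [HCO3⁻] + 2[CO3²⁻] = (α₁ + 2α₂)·DIC
At pH 8.28: [H⁺]/K1 = 10^-2.38 = 0.0041687, K2/[H⁺] = 10^-0.60 = 0.25119
α₁ = 1/(1 + 0.0041687 + 0.25119) = 1/1.2554 = 0.7966; α₂ = α₁·K2/[H⁺] = 0.2001
α₁ + 2α₂ = 1.1968
CA = 1.1968 × 1.97 = 2.36 mmol/kg

CA = 2.36 mmol/kg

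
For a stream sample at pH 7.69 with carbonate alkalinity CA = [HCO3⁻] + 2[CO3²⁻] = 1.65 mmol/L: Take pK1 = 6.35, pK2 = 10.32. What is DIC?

CA = [HCO3⁻] + 2[CO3²⁻] = (α₁ + 2α₂)·DIC
At pH 7.69: [H⁺]/K1 = 10^-1.34 = 0.045709, K2/[H⁺] = 10^-2.63 = 0.0023442
α₁ = 1/(1 + 0.045709 + 0.0023442) = 1/1.0481 = 0.9542; α₂ = α₁·K2/[H⁺] = 0.002237
α₁ + 2α₂ = 0.9586
DIC = CA / (α₁ + 2α₂) = 1.65 / 0.9586 = 1.72 mmol/L

DIC = 1.72 mmol/L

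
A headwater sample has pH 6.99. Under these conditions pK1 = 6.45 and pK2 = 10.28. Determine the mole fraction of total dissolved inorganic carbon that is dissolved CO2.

α₀ = 0.224

α₀ = 1 / (1 + K1/[H⁺] + K1K2/[H⁺]²) = 1 / (1 + 10^+0.54 + 10^-2.75)
   = 1 / (1 + 3.4674 + 0.0017783) = 1/4.4691 = 0.2238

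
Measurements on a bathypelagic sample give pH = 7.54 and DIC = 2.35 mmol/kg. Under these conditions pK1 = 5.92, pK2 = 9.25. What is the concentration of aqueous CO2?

α₀ = 1 / (1 + K1/[H⁺] + K1K2/[H⁺]²) = 1 / (1 + 10^+1.62 + 10^-0.09)
   = 1 / (1 + 41.687 + 0.81283) = 1/43.500 = 0.02299
[CO2*] = α₀ × DIC = 0.02299 × 2.35 = 0.0540 mmol/kg

[CO2*] = 0.0540 mmol/kg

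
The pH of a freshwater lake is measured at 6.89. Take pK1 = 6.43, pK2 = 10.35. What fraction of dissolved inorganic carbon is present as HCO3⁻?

α₁ = 1 / (1 + [H⁺]/K1 + K2/[H⁺]) = 1 / (1 + 10^-0.46 + 10^-3.46)
   = 1 / (1 + 0.34674 + 0.00034674) = 1/1.3471 = 0.7423

α₁ = 0.742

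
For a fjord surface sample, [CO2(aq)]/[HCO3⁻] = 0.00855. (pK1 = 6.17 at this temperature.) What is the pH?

pH = 8.24

From K1 = [H⁺][HCO3⁻]/[CO2(aq)]:  pH = pK1 − log₁₀([CO2(aq)]/[HCO3⁻])
log₁₀(0.00855) = -2.068
pH = 6.17 − (-2.068) = 8.24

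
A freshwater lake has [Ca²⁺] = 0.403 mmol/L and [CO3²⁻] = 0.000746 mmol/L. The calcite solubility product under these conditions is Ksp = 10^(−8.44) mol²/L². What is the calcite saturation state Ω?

Ksp = 10^(−8.44) = 3.631×10^-9
Ω = [Ca²⁺][CO3²⁻]/Ksp = (0.403×10^-3)(0.000746×10^-3) / 3.631×10^-9 = 0.0828

Ω = 0.0828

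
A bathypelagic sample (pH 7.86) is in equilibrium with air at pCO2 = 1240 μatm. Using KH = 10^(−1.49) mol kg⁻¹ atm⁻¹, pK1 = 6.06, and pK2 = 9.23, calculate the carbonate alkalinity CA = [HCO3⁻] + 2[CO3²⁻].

[CO2*] = KH · pCO2 = 10^(−1.49) × 1240×10^-6 = 4.013×10^-5 mol/kg
α₀ = 1/(1 + K1/[H⁺] + K1K2/[H⁺]²) = 1/(1 + 10^+1.80 + 10^+0.43) = 0.01497
DIC = [CO2*]/α₀ = 4.013×10^-5 / 0.01497 = 2.680 mmol/kg
CA = (α₁ + 2α₂)·DIC = (0.9447 + 2×0.04030) × 2.680 = 2.75 mmol/kg

CA = 2.75 mmol/kg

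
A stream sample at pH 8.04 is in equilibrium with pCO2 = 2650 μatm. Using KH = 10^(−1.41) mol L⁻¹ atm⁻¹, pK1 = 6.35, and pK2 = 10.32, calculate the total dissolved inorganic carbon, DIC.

DIC = 5.18 mmol/L

[CO2*] = KH · pCO2 = 10^(−1.41) × 2650×10^-6 = 1.031×10^-4 mol/L
α₀ = 1/(1 + K1/[H⁺] + K1K2/[H⁺]²) = 1/(1 + 10^+1.69 + 10^-0.59) = 0.01991
DIC = [CO2*]/α₀ = 1.031×10^-4 / 0.01991 = 5.18 mmol/L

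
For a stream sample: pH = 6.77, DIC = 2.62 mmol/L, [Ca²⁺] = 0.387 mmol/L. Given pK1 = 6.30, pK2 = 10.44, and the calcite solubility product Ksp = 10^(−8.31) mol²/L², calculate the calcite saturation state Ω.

α₂ = 1 / (1 + [H⁺]/K2 + [H⁺]²/(K1K2)) = 1 / (1 + 10^+3.67 + 10^+3.20)
   = 1 / (1 + 4677.4 + 1584.9) = 1/6263.2 = 0.0001597
[CO3²⁻] = α₂ × DIC = 0.0001597 × 2.62 = 0.0004183 mmol/L = 0.4183 μmol/L
Ksp = 10^(−8.31) = 4.898×10^-9
Ω = [Ca²⁺][CO3²⁻]/Ksp = (0.387×10^-3)(4.183×10^-7) / 4.898×10^-9 = 0.0331

Ω = 0.0331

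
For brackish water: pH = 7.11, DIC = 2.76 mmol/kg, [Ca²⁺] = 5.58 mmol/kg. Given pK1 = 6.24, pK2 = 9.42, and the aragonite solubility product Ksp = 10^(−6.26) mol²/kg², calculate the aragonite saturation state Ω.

α₂ = 1 / (1 + [H⁺]/K2 + [H⁺]²/(K1K2)) = 1 / (1 + 10^+2.31 + 10^+1.44)
   = 1 / (1 + 204.17 + 27.542) = 1/232.72 = 0.004297
[CO3²⁻] = α₂ × DIC = 0.004297 × 2.76 = 0.01186 mmol/kg = 11.86 μmol/kg
Ksp = 10^(−6.26) = 5.495×10^-7
Ω = [Ca²⁺][CO3²⁻]/Ksp = (5.58×10^-3)(1.186×10^-5) / 5.495×10^-7 = 0.120

Ω = 0.120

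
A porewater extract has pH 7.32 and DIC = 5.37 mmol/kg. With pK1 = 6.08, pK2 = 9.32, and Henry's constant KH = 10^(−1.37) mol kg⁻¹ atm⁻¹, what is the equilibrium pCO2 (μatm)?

α₀ = 1 / (1 + K1/[H⁺] + K1K2/[H⁺]²) = 1 / (1 + 10^+1.24 + 10^-0.76)
   = 1 / (1 + 17.378 + 0.17378) = 1/18.552 = 0.05390
[CO2*] = α₀ × DIC = 0.05390 × 5.37 = 0.2895 mmol/kg
pCO2 = [CO2*]/KH = 2.895×10^-4 / 4.266×10^-2 = 6790 μatm

pCO2 = 6790 μatm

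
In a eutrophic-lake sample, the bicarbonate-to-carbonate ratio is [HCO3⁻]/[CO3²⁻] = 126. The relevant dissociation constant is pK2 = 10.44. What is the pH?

From K2 = [H⁺][CO3²⁻]/[HCO3⁻]:  pH = pK2 − log₁₀([HCO3⁻]/[CO3²⁻])
log₁₀(126) = +2.100
pH = 10.44 − (+2.100) = 8.34

pH = 8.34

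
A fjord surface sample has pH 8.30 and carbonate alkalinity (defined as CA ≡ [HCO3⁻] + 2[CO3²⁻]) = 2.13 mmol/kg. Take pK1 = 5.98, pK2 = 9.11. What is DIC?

DIC = 1.89 mmol/kg

CA = [HCO3⁻] + 2[CO3²⁻] = (α₁ + 2α₂)·DIC
At pH 8.30: [H⁺]/K1 = 10^-2.32 = 0.0047863, K2/[H⁺] = 10^-0.81 = 0.15488
α₁ = 1/(1 + 0.0047863 + 0.15488) = 1/1.1597 = 0.8623; α₂ = α₁·K2/[H⁺] = 0.1336
α₁ + 2α₂ = 1.1294
DIC = CA / (α₁ + 2α₂) = 2.13 / 1.1294 = 1.89 mmol/kg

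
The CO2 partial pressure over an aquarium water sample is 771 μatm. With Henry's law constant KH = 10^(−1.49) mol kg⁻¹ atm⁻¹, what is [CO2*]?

[CO2*] = 24.9 μmol/kg

KH = 10^(−1.49) = 3.236×10^-2 mol kg⁻¹ atm⁻¹
[CO2*] = KH · pCO2 = 3.236×10^-2 × 771×10^-6 atm = 2.49×10^-5 mol/kg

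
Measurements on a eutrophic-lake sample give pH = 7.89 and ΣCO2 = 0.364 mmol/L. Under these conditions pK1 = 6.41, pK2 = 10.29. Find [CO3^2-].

[CO3²⁻] = 1.40 μmol/L

α₂ = 1 / (1 + [H⁺]/K2 + [H⁺]²/(K1K2)) = 1 / (1 + 10^+2.40 + 10^+0.92)
   = 1 / (1 + 251.19 + 8.3176) = 1/260.51 = 0.003839
[CO3²⁻] = α₂ × DIC = 0.003839 × 0.364 = 0.00140 mmol/L = 1.40 μmol/L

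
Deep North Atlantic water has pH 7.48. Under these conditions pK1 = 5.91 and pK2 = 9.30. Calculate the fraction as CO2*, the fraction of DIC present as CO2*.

α₀ = 0.0258

α₀ = 1 / (1 + K1/[H⁺] + K1K2/[H⁺]²) = 1 / (1 + 10^+1.57 + 10^-0.25)
   = 1 / (1 + 37.154 + 0.56234) = 1/38.716 = 0.02583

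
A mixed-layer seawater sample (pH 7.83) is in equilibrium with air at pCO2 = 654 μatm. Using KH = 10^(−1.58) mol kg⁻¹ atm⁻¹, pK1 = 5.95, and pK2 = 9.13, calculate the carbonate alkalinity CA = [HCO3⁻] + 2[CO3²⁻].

CA = 1.44 mmol/kg

[CO2*] = KH · pCO2 = 10^(−1.58) × 654×10^-6 = 1.720×10^-5 mol/kg
α₀ = 1/(1 + K1/[H⁺] + K1K2/[H⁺]²) = 1/(1 + 10^+1.88 + 10^+0.58) = 0.01240
DIC = [CO2*]/α₀ = 1.720×10^-5 / 0.01240 = 1.388 mmol/kg
CA = (α₁ + 2α₂)·DIC = (0.9405 + 2×0.04714) × 1.388 = 1.44 mmol/kg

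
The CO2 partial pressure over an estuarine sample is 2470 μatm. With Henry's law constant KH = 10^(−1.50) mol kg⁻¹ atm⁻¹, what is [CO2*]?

[CO2*] = 78.1 μmol/kg

KH = 10^(−1.50) = 3.162×10^-2 mol kg⁻¹ atm⁻¹
[CO2*] = KH · pCO2 = 3.162×10^-2 × 2470×10^-6 atm = 7.81×10^-5 mol/kg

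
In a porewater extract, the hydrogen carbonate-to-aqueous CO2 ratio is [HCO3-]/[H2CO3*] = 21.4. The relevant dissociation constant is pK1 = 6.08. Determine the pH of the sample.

From K1 = [H⁺][HCO3-]/[H2CO3*]:  pH = pK1 + log₁₀([HCO3-]/[H2CO3*])
log₁₀(21.4) = +1.330
pH = 6.08 + (+1.330) = 7.41

pH = 7.41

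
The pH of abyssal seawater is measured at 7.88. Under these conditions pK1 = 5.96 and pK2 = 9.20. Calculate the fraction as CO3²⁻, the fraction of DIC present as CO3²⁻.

α₂ = 0.0452

α₂ = 1 / (1 + [H⁺]/K2 + [H⁺]²/(K1K2)) = 1 / (1 + 10^+1.32 + 10^-0.60)
   = 1 / (1 + 20.893 + 0.25119) = 1/22.144 = 0.04516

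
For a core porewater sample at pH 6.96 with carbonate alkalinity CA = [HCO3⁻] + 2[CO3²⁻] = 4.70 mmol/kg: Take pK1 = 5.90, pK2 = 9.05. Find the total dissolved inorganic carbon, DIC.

CA = [HCO3⁻] + 2[CO3²⁻] = (α₁ + 2α₂)·DIC
At pH 6.96: [H⁺]/K1 = 10^-1.06 = 0.087096, K2/[H⁺] = 10^-2.09 = 0.0081283
α₁ = 1/(1 + 0.087096 + 0.0081283) = 1/1.0952 = 0.9131; α₂ = α₁·K2/[H⁺] = 0.007422
α₁ + 2α₂ = 0.9279
DIC = CA / (α₁ + 2α₂) = 4.70 / 0.9279 = 5.07 mmol/kg

DIC = 5.07 mmol/kg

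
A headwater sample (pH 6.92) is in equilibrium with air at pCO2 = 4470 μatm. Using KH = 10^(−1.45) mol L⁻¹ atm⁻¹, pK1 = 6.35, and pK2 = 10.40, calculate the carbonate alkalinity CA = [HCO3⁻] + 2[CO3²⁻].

[CO2*] = KH · pCO2 = 10^(−1.45) × 4470×10^-6 = 1.586×10^-4 mol/L
α₀ = 1/(1 + K1/[H⁺] + K1K2/[H⁺]²) = 1/(1 + 10^+0.57 + 10^-2.91) = 0.2120
DIC = [CO2*]/α₀ = 1.586×10^-4 / 0.2120 = 0.7481 mmol/L
CA = (α₁ + 2α₂)·DIC = (0.7877 + 2×0.0002608) × 0.7481 = 0.590 mmol/L

CA = 0.590 mmol/L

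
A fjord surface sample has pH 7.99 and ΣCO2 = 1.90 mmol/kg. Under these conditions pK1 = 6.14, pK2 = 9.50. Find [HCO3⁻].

α₁ = 1 / (1 + [H⁺]/K1 + K2/[H⁺]) = 1 / (1 + 10^-1.85 + 10^-1.51)
   = 1 / (1 + 0.014125 + 0.030903) = 1/1.0450 = 0.9569
[HCO3⁻] = α₁ × DIC = 0.9569 × 1.90 = 1.82 mmol/kg

[HCO3⁻] = 1.82 mmol/kg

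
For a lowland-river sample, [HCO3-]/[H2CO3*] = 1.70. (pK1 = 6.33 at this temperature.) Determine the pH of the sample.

From K1 = [H⁺][HCO3-]/[H2CO3*]:  pH = pK1 + log₁₀([HCO3-]/[H2CO3*])
log₁₀(1.70) = +0.230
pH = 6.33 + (+0.230) = 6.56

pH = 6.56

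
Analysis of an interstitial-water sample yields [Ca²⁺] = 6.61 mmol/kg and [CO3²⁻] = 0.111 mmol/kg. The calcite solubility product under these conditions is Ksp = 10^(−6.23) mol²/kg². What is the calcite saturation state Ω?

Ω = 1.25

Ksp = 10^(−6.23) = 5.888×10^-7
Ω = [Ca²⁺][CO3²⁻]/Ksp = (6.61×10^-3)(0.111×10^-3) / 5.888×10^-7 = 1.25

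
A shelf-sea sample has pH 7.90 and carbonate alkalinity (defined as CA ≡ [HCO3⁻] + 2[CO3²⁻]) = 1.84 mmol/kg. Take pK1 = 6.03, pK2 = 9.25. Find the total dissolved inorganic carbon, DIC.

DIC = 1.79 mmol/kg

CA = [HCO3⁻] + 2[CO3²⁻] = (α₁ + 2α₂)·DIC
At pH 7.90: [H⁺]/K1 = 10^-1.87 = 0.013490, K2/[H⁺] = 10^-1.35 = 0.044668
α₁ = 1/(1 + 0.013490 + 0.044668) = 1/1.0582 = 0.9450; α₂ = α₁·K2/[H⁺] = 0.04221
α₁ + 2α₂ = 1.0295
DIC = CA / (α₁ + 2α₂) = 1.84 / 1.0295 = 1.79 mmol/kg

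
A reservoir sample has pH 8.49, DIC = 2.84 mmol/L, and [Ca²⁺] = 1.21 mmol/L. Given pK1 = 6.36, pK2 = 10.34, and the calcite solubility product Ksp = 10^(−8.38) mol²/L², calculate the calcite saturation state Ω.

Ω = 11.4

α₂ = 1 / (1 + [H⁺]/K2 + [H⁺]²/(K1K2)) = 1 / (1 + 10^+1.85 + 10^-0.28)
   = 1 / (1 + 70.795 + 0.52481) = 1/72.319 = 0.01383
[CO3²⁻] = α₂ × DIC = 0.01383 × 2.84 = 0.03927 mmol/L
Ksp = 10^(−8.38) = 4.169×10^-9
Ω = [Ca²⁺][CO3²⁻]/Ksp = (1.21×10^-3)(3.927×10^-5) / 4.169×10^-9 = 11.4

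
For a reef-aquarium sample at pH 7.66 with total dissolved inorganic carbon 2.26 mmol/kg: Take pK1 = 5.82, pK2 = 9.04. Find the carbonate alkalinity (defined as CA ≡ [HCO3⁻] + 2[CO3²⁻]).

CA = [HCO3⁻] + 2[CO3²⁻] = (α₁ + 2α₂)·DIC
At pH 7.66: [H⁺]/K1 = 10^-1.84 = 0.014454, K2/[H⁺] = 10^-1.38 = 0.041687
α₁ = 1/(1 + 0.014454 + 0.041687) = 1/1.0561 = 0.9468; α₂ = α₁·K2/[H⁺] = 0.03947
α₁ + 2α₂ = 1.0258
CA = 1.0258 × 2.26 = 2.32 mmol/kg

CA = 2.32 mmol/kg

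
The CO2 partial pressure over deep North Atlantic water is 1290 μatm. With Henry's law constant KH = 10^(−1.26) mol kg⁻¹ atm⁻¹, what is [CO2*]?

KH = 10^(−1.26) = 5.495×10^-2 mol kg⁻¹ atm⁻¹
[CO2*] = KH · pCO2 = 5.495×10^-2 × 1290×10^-6 atm = 7.09×10^-5 mol/kg

[CO2*] = 70.9 μmol/kg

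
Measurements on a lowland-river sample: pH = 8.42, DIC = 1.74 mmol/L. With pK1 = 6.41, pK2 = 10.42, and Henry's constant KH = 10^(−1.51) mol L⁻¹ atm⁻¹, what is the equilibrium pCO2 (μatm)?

pCO2 = 540 μatm

α₀ = 1 / (1 + K1/[H⁺] + K1K2/[H⁺]²) = 1 / (1 + 10^+2.01 + 10^+0.01)
   = 1 / (1 + 102.33 + 1.0233) = 1/104.35 = 0.009583
[CO2*] = α₀ × DIC = 0.009583 × 1.74 = 0.01667 mmol/L = 16.67 μmol/L
pCO2 = [CO2*]/KH = 1.667×10^-5 / 3.090×10^-2 = 540 μatm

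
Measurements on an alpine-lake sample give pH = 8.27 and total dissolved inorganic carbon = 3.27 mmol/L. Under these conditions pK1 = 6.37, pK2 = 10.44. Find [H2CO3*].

[CO2*] = 0.0404 mmol/L

α₀ = 1 / (1 + K1/[H⁺] + K1K2/[H⁺]²) = 1 / (1 + 10^+1.90 + 10^-0.27)
   = 1 / (1 + 79.433 + 0.53703) = 1/80.970 = 0.01235
[CO2*] = α₀ × DIC = 0.01235 × 3.27 = 0.0404 mmol/L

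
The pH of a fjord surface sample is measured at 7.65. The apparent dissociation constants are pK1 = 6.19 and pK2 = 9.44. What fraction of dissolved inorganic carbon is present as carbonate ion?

α₂ = 0.0154

α₂ = 1 / (1 + [H⁺]/K2 + [H⁺]²/(K1K2)) = 1 / (1 + 10^+1.79 + 10^+0.33)
   = 1 / (1 + 61.660 + 2.1380) = 1/64.797 = 0.01543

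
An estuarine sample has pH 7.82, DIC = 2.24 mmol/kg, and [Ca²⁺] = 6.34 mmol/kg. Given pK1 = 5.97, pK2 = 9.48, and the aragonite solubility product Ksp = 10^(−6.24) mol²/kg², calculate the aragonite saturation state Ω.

Ω = 0.521

α₂ = 1 / (1 + [H⁺]/K2 + [H⁺]²/(K1K2)) = 1 / (1 + 10^+1.66 + 10^-0.19)
   = 1 / (1 + 45.709 + 0.64565) = 1/47.354 = 0.02112
[CO3²⁻] = α₂ × DIC = 0.02112 × 2.24 = 0.04730 mmol/kg
Ksp = 10^(−6.24) = 5.754×10^-7
Ω = [Ca²⁺][CO3²⁻]/Ksp = (6.34×10^-3)(4.730×10^-5) / 5.754×10^-7 = 0.521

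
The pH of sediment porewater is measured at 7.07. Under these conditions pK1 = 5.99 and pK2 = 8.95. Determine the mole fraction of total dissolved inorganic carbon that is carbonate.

α₂ = 0.0120

α₂ = 1 / (1 + [H⁺]/K2 + [H⁺]²/(K1K2)) = 1 / (1 + 10^+1.88 + 10^+0.80)
   = 1 / (1 + 75.858 + 6.3096) = 1/83.167 = 0.01202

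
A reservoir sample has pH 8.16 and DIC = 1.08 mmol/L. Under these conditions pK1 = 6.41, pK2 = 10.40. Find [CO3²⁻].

α₂ = 1 / (1 + [H⁺]/K2 + [H⁺]²/(K1K2)) = 1 / (1 + 10^+2.24 + 10^+0.49)
   = 1 / (1 + 173.78 + 3.0903) = 1/177.87 = 0.005622
[CO3²⁻] = α₂ × DIC = 0.005622 × 1.08 = 0.00607 mmol/L = 6.07 μmol/L

[CO3²⁻] = 6.07 μmol/L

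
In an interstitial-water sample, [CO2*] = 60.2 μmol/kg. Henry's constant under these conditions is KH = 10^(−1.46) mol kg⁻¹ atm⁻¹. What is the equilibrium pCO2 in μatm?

pCO2 = 1740 μatm

KH = 10^(−1.46) = 3.467×10^-2 mol kg⁻¹ atm⁻¹
pCO2 = [CO2*]/KH = 60.2×10^-6 / 3.467×10^-2 = 1.74×10^-3 atm = 1740 μatm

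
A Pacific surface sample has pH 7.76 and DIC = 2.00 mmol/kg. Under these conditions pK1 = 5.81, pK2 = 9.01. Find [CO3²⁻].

[CO3²⁻] = 0.105 mmol/kg

α₂ = 1 / (1 + [H⁺]/K2 + [H⁺]²/(K1K2)) = 1 / (1 + 10^+1.25 + 10^-0.70)
   = 1 / (1 + 17.783 + 0.19953) = 1/18.982 = 0.05268
[CO3²⁻] = α₂ × DIC = 0.05268 × 2.00 = 0.105 mmol/kg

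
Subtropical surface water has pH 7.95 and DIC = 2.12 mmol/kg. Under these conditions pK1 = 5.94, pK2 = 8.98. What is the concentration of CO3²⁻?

[CO3²⁻] = 0.179 mmol/kg

α₂ = 1 / (1 + [H⁺]/K2 + [H⁺]²/(K1K2)) = 1 / (1 + 10^+1.03 + 10^-0.98)
   = 1 / (1 + 10.715 + 0.10471) = 1/11.820 = 0.08460
[CO3²⁻] = α₂ × DIC = 0.08460 × 2.12 = 0.179 mmol/kg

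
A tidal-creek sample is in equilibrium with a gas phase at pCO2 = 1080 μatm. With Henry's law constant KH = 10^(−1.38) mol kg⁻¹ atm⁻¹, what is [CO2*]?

KH = 10^(−1.38) = 4.169×10^-2 mol kg⁻¹ atm⁻¹
[CO2*] = KH · pCO2 = 4.169×10^-2 × 1080×10^-6 atm = 4.50×10^-5 mol/kg

[CO2*] = 45.0 μmol/kg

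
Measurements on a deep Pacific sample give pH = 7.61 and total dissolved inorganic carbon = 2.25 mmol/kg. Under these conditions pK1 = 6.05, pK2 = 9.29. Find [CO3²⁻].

α₂ = 1 / (1 + [H⁺]/K2 + [H⁺]²/(K1K2)) = 1 / (1 + 10^+1.68 + 10^+0.12)
   = 1 / (1 + 47.863 + 1.3183) = 1/50.181 = 0.01993
[CO3²⁻] = α₂ × DIC = 0.01993 × 2.25 = 0.0448 mmol/kg

[CO3²⁻] = 0.0448 mmol/kg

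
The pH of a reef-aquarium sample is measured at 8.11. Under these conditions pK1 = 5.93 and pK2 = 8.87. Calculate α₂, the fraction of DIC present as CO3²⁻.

α₂ = 0.147

α₂ = 1 / (1 + [H⁺]/K2 + [H⁺]²/(K1K2)) = 1 / (1 + 10^+0.76 + 10^-1.42)
   = 1 / (1 + 5.7544 + 0.038019) = 1/6.7924 = 0.1472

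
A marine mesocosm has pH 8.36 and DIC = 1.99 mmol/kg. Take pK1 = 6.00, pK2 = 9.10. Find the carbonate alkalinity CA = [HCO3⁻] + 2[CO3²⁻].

CA = 2.29 mmol/kg

CA = [HCO3⁻] + 2[CO3²⁻] = (α₁ + 2α₂)·DIC
At pH 8.36: [H⁺]/K1 = 10^-2.36 = 0.0043652, K2/[H⁺] = 10^-0.74 = 0.18197
α₁ = 1/(1 + 0.0043652 + 0.18197) = 1/1.1863 = 0.8429; α₂ = α₁·K2/[H⁺] = 0.1534
α₁ + 2α₂ = 1.1497
CA = 1.1497 × 1.99 = 2.29 mmol/kg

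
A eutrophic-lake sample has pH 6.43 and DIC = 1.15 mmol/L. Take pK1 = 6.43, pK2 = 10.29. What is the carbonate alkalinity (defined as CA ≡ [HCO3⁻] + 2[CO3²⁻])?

CA = [HCO3⁻] + 2[CO3²⁻] = (α₁ + 2α₂)·DIC
At pH 6.43: [H⁺]/K1 = 10^0.00 = 1.0000, K2/[H⁺] = 10^-3.86 = 0.00013804
α₁ = 1/(1 + 1.0000 + 0.00013804) = 1/2.0001 = 0.5000; α₂ = α₁·K2/[H⁺] = 6.901×10^-5
α₁ + 2α₂ = 0.5001
CA = 0.5001 × 1.15 = 0.575 mmol/L

CA = 0.575 mmol/L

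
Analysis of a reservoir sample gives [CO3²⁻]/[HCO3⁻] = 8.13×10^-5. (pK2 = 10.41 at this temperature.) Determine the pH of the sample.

pH = 6.32

From K2 = [H⁺][CO3²⁻]/[HCO3⁻]:  pH = pK2 + log₁₀([CO3²⁻]/[HCO3⁻])
log₁₀(8.13×10^-5) = -4.090
pH = 10.41 + (-4.090) = 6.32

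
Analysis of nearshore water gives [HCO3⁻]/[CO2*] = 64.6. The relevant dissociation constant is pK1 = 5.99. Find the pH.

From K1 = [H⁺][HCO3⁻]/[CO2*]:  pH = pK1 + log₁₀([HCO3⁻]/[CO2*])
log₁₀(64.6) = +1.810
pH = 5.99 + (+1.810) = 7.80

pH = 7.80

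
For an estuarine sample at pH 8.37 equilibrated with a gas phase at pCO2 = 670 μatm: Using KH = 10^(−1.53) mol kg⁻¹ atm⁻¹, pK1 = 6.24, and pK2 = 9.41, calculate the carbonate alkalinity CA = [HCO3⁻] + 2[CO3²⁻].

CA = 3.15 mmol/kg

[CO2*] = KH · pCO2 = 10^(−1.53) × 670×10^-6 = 1.977×10^-5 mol/kg
α₀ = 1/(1 + K1/[H⁺] + K1K2/[H⁺]²) = 1/(1 + 10^+2.13 + 10^+1.09) = 0.006748
DIC = [CO2*]/α₀ = 1.977×10^-5 / 0.006748 = 2.930 mmol/kg
CA = (α₁ + 2α₂)·DIC = (0.9102 + 2×0.08301) × 2.930 = 3.15 mmol/kg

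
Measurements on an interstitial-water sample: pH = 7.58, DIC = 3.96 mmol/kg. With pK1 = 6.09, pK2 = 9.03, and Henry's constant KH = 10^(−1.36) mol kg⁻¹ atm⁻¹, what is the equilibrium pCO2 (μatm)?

α₀ = 1 / (1 + K1/[H⁺] + K1K2/[H⁺]²) = 1 / (1 + 10^+1.49 + 10^+0.04)
   = 1 / (1 + 30.903 + 1.0965) = 1/32.999 = 0.03030
[CO2*] = α₀ × DIC = 0.03030 × 3.96 = 0.1200 mmol/kg
pCO2 = [CO2*]/KH = 1.200×10^-4 / 4.365×10^-2 = 2750 μatm

pCO2 = 2750 μatm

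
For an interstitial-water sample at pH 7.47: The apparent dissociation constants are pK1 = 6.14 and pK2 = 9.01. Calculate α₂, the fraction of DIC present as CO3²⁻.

α₂ = 1 / (1 + [H⁺]/K2 + [H⁺]²/(K1K2)) = 1 / (1 + 10^+1.54 + 10^+0.21)
   = 1 / (1 + 34.674 + 1.6218) = 1/37.295 = 0.02681

α₂ = 0.0268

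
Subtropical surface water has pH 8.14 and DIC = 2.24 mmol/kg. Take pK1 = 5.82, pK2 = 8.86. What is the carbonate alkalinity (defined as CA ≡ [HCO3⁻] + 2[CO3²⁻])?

CA = 2.59 mmol/kg

CA = [HCO3⁻] + 2[CO3²⁻] = (α₁ + 2α₂)·DIC
At pH 8.14: [H⁺]/K1 = 10^-2.32 = 0.0047863, K2/[H⁺] = 10^-0.72 = 0.19055
α₁ = 1/(1 + 0.0047863 + 0.19055) = 1/1.1953 = 0.8366; α₂ = α₁·K2/[H⁺] = 0.1594
α₁ + 2α₂ = 1.1554
CA = 1.1554 × 2.24 = 2.59 mmol/kg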